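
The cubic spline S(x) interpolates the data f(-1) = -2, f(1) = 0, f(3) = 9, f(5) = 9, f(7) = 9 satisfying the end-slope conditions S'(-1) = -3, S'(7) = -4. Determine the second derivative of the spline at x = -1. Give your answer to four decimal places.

Let M_i = S''(x_i). Step sizes h_i = 2, 2, 2, 2; slopes of the chords Δ_i = (y_(i+1) - y_i)/h_i = 1, 9/2, 0, 0.
  2·M_0 + 8·M_1 + 2·M_2 = 6(Δ_1 - Δ_0) = 21
  2·M_1 + 8·M_2 + 2·M_3 = 6(Δ_2 - Δ_1) = -27
  2·M_2 + 8·M_3 + 2·M_4 = 6(Δ_3 - Δ_2) = 0
Clamped end conditions give two more equations: 2h_0·M_0 + h_0·M_1 = 6(Δ_0 - S'(-1)) = 24 and h_3·M_3 + 2h_3·M_4 = 6(S'(7) - Δ_3) = -24.
Solving the tridiagonal system: M_0 = 523/112, M_1 = 149/56, M_2 = -77/16, M_3 = 173/56, M_4 = -845/112.

4.6696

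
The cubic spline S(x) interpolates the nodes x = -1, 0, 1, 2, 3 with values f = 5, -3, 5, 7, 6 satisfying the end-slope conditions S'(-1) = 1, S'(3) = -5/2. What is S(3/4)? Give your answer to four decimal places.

2.4814

Let m_i = S''(x_i). Step sizes h_i = 1, 1, 1, 1; slopes of the chords Δ_i = (y_(i+1) - y_i)/h_i = -8, 8, 2, -1.
  1·m_0 + 4·m_1 + 1·m_2 = 6(Δ_1 - Δ_0) = 96
  1·m_1 + 4·m_2 + 1·m_3 = 6(Δ_2 - Δ_1) = -36
  1·m_2 + 4·m_3 + 1·m_4 = 6(Δ_3 - Δ_2) = -18
Clamped end conditions give two more equations: 2h_0·m_0 + h_0·m_1 = 6(Δ_0 - S'(-1)) = -54 and h_3·m_3 + 2h_3·m_4 = 6(S'(3) - Δ_3) = -9.
Forward elimination and back-substitution give m_0 = -379/8, m_1 = 163/4, m_2 = -157/8, m_3 = 7/4, m_4 = -43/8.
On [0, 1], S(x) = -3 - 37/16·x + 163/8·x² - 161/16·x³.
With x = 3/4: S(3/4) = 2541/1024.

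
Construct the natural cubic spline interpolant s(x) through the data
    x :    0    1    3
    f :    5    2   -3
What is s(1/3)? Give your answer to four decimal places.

Write m_i for s''(x_i). With h_i = 1, 2 and divided differences Δ_i = -3, -5/2, the continuity of s' gives the tridiagonal system
  1·m_0 + 6·m_1 + 2·m_2 = 6(Δ_1 - Δ_0) = 3
Natural end conditions: m_0 = m_2 = 0.
Solving: m_0 = 0, m_1 = 1/2, m_2 = 0.
On [0, 1], s(x) = 5 - 37/12·x + 0·x² + 1/12·x³.
With x = 1/3: s(1/3) = 322/81.

3.9753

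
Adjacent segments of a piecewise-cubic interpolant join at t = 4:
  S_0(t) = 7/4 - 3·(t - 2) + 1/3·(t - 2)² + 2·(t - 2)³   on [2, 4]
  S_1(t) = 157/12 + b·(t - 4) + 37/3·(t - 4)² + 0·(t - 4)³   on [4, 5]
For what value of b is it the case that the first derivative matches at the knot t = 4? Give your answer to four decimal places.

22.3333

S_0'(t) = -3 + 2/3·(t - 2) + 6·(t - 2)², so S_0'(4) = 67/3. On the right, S_1'(4) = b, so b = 67/3.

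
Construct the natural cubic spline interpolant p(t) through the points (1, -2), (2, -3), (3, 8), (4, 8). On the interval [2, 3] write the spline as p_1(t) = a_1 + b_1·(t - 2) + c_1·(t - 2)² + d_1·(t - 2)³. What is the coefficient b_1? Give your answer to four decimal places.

6.8667

With σ_i denoting the second derivative at x_i, h_i = 1, 1, 1, and Δ_i = (y_(i+1) − y_i)/h_i = -1, 11, 0:
  1·σ_0 + 4·σ_1 + 1·σ_2 = 6(Δ_1 - Δ_0) = 72
  1·σ_1 + 4·σ_2 + 1·σ_3 = 6(Δ_2 - Δ_1) = -66
Natural end conditions: σ_0 = σ_3 = 0.
Forward elimination and back-substitution give σ_0 = 0, σ_1 = 118/5, σ_2 = -112/5, σ_3 = 0.
On [2, 3], with p_1(t) = a_1 + b_1·(t - 2) + c_1·(t - 2)² + d_1·(t - 2)³: c_1 = σ_1/2 = 59/5, d_1 = (σ_2 - σ_1)/(6h_1) = -23/3, b_1 = Δ_1 - h_1(2σ_1 + σ_2)/6 = 103/15.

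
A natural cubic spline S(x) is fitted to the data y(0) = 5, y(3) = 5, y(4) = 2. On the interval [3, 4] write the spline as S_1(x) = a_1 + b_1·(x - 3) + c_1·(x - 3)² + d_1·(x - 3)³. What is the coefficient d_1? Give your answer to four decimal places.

Write σ_i for S''(x_i). With h_i = 3, 1 and divided differences Δ_i = 0, -3, the continuity of S' gives the tridiagonal system
  3·σ_0 + 8·σ_1 + 1·σ_2 = 6(Δ_1 - Δ_0) = -18
Natural end conditions: σ_0 = σ_2 = 0.
Forward elimination and back-substitution give σ_0 = 0, σ_1 = -9/4, σ_2 = 0.
On [3, 4], with S_1(x) = a_1 + b_1·(x - 3) + c_1·(x - 3)² + d_1·(x - 3)³: c_1 = σ_1/2 = -9/8, d_1 = (σ_2 - σ_1)/(6h_1) = 3/8, b_1 = Δ_1 - h_1(2σ_1 + σ_2)/6 = -9/4.

0.3750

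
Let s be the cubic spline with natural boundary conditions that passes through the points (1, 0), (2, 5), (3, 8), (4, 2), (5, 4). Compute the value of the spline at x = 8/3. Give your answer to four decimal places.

8.0370

Write m_i for s''(x_i). With h_i = 1, 1, 1, 1 and divided differences Δ_i = 5, 3, -6, 2, the continuity of s' gives the tridiagonal system
  1·m_0 + 4·m_1 + 1·m_2 = 6(Δ_1 - Δ_0) = -12
  1·m_1 + 4·m_2 + 1·m_3 = 6(Δ_2 - Δ_1) = -54
  1·m_2 + 4·m_3 + 1·m_4 = 6(Δ_3 - Δ_2) = 48
Natural end conditions: m_0 = m_4 = 0.
Solving: m_0 = 0, m_1 = 3/2, m_2 = -18, m_3 = 33/2, m_4 = 0.
On [2, 3], s(x) = 5 + 11/2·(x - 2) + 3/4·(x - 2)² - 13/4·(x - 2)³.
With (x - 2) = 2/3: s(8/3) = 217/27.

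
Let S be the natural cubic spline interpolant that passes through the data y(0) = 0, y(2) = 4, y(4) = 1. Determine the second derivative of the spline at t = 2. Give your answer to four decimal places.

-2.6250

With m_i denoting the second derivative at x_i, h_i = 2, 2, and Δ_i = (y_(i+1) − y_i)/h_i = 2, -3/2:
  2·m_0 + 8·m_1 + 2·m_2 = 6(Δ_1 - Δ_0) = -21
Natural end conditions: m_0 = m_2 = 0.
Solving the tridiagonal system: m_0 = 0, m_1 = -21/8, m_2 = 0.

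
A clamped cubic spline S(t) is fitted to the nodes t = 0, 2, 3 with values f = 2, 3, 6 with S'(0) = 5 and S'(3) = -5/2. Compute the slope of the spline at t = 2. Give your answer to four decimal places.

3.2500

Put m_i = S'' at the i-th knot. Here h = (2, 1) and Δ = (1/2, 3), so the interior equations h_(i-1)·m_(i-1) + 2(h_(i-1)+h_i)·m_i + h_i·m_(i+1) = 6(Δ_i − Δ_(i-1)) read
  2·m_0 + 6·m_1 + 1·m_2 = 6(Δ_1 - Δ_0) = 15
Clamped end conditions give two more equations: 2h_0·m_0 + h_0·m_1 = 6(Δ_0 - S'(0)) = -27 and h_1·m_1 + 2h_1·m_2 = 6(S'(3) - Δ_1) = -33.
Solving: m_0 = -47/4, m_1 = 10, m_2 = -43/2.
On [2, 3], S'(t) = b_1 + 2c_1·(t - 2) + 3d_1·(t - 2)² with b_1 = Δ_1 - h_1(2m_1 + m_2)/6 = 13/4, c_1 = m_1/2 = 5, d_1 = (m_2 - m_1)/(6h_1) = -21/4. So S'(2) = 13/4.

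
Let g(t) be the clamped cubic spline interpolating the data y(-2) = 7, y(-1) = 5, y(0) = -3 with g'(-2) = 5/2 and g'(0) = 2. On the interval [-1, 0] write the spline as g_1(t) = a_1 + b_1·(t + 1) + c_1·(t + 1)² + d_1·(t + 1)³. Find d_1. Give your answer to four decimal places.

9.3750

Let σ_i = g''(x_i). Step sizes h_i = 1, 1; slopes of the chords Δ_i = (y_(i+1) - y_i)/h_i = -2, -8.
  1·σ_0 + 4·σ_1 + 1·σ_2 = 6(Δ_1 - Δ_0) = -36
Clamped end conditions give two more equations: 2h_0·σ_0 + h_0·σ_1 = 6(Δ_0 - g'(-2)) = -27 and h_1·σ_1 + 2h_1·σ_2 = 6(g'(0) - Δ_1) = 60.
Solving the tridiagonal system: σ_0 = -19/4, σ_1 = -35/2, σ_2 = 155/4.
On [-1, 0], with g_1(t) = a_1 + b_1·(t + 1) + c_1·(t + 1)² + d_1·(t + 1)³: c_1 = σ_1/2 = -35/4, d_1 = (σ_2 - σ_1)/(6h_1) = 75/8, b_1 = Δ_1 - h_1(2σ_1 + σ_2)/6 = -69/8.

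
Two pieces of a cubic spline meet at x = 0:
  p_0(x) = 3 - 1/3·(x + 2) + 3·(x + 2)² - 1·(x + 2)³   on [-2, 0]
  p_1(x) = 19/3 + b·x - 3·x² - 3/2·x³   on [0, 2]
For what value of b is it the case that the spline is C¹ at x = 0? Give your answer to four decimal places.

-0.3333

p_0'(x) = -1/3 + 6·(x + 2) - 3·(x + 2)², so p_0'(0) = -1/3. On the right, p_1'(0) = b, so b = -1/3.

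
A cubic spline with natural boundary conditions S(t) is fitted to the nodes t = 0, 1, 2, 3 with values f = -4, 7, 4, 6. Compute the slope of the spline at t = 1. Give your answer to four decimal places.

Write M_i for S''(x_i). With h_i = 1, 1, 1 and divided differences Δ_i = 11, -3, 2, the continuity of S' gives the tridiagonal system
  1·M_0 + 4·M_1 + 1·M_2 = 6(Δ_1 - Δ_0) = -84
  1·M_1 + 4·M_2 + 1·M_3 = 6(Δ_2 - Δ_1) = 30
Natural end conditions: M_0 = M_3 = 0.
Solving the tridiagonal system: M_0 = 0, M_1 = -122/5, M_2 = 68/5, M_3 = 0.
On [1, 2], S'(t) = b_1 + 2c_1·(t - 1) + 3d_1·(t - 1)² with b_1 = Δ_1 - h_1(2M_1 + M_2)/6 = 43/15, c_1 = M_1/2 = -61/5, d_1 = (M_2 - M_1)/(6h_1) = 19/3. So S'(1) = 43/15.

2.8667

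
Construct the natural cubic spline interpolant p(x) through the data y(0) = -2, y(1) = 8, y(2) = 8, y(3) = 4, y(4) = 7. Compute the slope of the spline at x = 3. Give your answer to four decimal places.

Put M_i = p'' at the i-th knot. Here h = (1, 1, 1, 1) and Δ = (10, 0, -4, 3), so the interior equations h_(i-1)·M_(i-1) + 2(h_(i-1)+h_i)·M_i + h_i·M_(i+1) = 6(Δ_i − Δ_(i-1)) read
  1·M_0 + 4·M_1 + 1·M_2 = 6(Δ_1 - Δ_0) = -60
  1·M_1 + 4·M_2 + 1·M_3 = 6(Δ_2 - Δ_1) = -24
  1·M_2 + 4·M_3 + 1·M_4 = 6(Δ_3 - Δ_2) = 42
Natural end conditions: M_0 = M_4 = 0.
Solving the tridiagonal system: M_0 = 0, M_1 = -381/28, M_2 = -39/7, M_3 = 333/28, M_4 = 0.
On [3, 4], p'(x) = b_3 + 2c_3·(x - 3) + 3d_3·(x - 3)² with b_3 = Δ_3 - h_3(2M_3 + M_4)/6 = -27/28, c_3 = M_3/2 = 333/56, d_3 = (M_4 - M_3)/(6h_3) = -111/56. So p'(3) = -27/28.

-0.9643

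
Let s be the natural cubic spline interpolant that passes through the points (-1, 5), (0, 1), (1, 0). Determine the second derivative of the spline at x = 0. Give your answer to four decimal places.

Put σ_i = s'' at the i-th knot. Here h = (1, 1) and Δ = (-4, -1), so the interior equations h_(i-1)·σ_(i-1) + 2(h_(i-1)+h_i)·σ_i + h_i·σ_(i+1) = 6(Δ_i − Δ_(i-1)) read
  1·σ_0 + 4·σ_1 + 1·σ_2 = 6(Δ_1 - Δ_0) = 18
Natural end conditions: σ_0 = σ_2 = 0.
Forward elimination and back-substitution give σ_0 = 0, σ_1 = 9/2, σ_2 = 0.

4.5000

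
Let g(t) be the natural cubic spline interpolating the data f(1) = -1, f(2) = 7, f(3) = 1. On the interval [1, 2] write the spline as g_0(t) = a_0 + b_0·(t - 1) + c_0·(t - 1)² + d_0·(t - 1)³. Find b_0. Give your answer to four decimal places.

Let M_i = g''(x_i). Step sizes h_i = 1, 1; slopes of the chords Δ_i = (y_(i+1) - y_i)/h_i = 8, -6.
  1·M_0 + 4·M_1 + 1·M_2 = 6(Δ_1 - Δ_0) = -84
Natural end conditions: M_0 = M_2 = 0.
Solving: M_0 = 0, M_1 = -21, M_2 = 0.
On [1, 2], with g_0(t) = a_0 + b_0·(t - 1) + c_0·(t - 1)² + d_0·(t - 1)³: c_0 = M_0/2 = 0, d_0 = (M_1 - M_0)/(6h_0) = -7/2, b_0 = Δ_0 - h_0(2M_0 + M_1)/6 = 23/2.

11.5000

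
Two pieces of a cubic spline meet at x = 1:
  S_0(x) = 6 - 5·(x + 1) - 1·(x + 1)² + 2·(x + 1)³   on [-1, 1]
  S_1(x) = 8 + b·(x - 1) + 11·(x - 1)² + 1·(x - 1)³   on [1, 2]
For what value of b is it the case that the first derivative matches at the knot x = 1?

S_0'(x) = -5 - 2·(x + 1) + 6·(x + 1)², so S_0'(1) = 15. On the right, S_1'(1) = b, so b = 15.

15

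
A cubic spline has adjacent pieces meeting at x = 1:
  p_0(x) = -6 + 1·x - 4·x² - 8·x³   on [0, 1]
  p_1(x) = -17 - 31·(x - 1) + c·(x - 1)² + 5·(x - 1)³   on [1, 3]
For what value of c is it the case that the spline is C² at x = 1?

-28

p_0''(x) = -8 - 48·x, so p_0''(1) = -56. On the right, p_1''(1) = 2c, so c = -28.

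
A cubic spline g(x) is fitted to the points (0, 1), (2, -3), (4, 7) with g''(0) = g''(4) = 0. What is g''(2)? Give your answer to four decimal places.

5.2500

Write M_i for g''(x_i). With h_i = 2, 2 and divided differences Δ_i = -2, 5, the continuity of g' gives the tridiagonal system
  2·M_0 + 8·M_1 + 2·M_2 = 6(Δ_1 - Δ_0) = 42
Natural end conditions: M_0 = M_2 = 0.
Forward elimination and back-substitution give M_0 = 0, M_1 = 21/4, M_2 = 0.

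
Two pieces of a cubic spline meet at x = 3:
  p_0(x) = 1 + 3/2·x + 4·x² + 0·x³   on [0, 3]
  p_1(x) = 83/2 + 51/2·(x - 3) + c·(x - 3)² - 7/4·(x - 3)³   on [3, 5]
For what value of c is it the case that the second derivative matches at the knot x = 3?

p_0''(x) = 8 + 0·x, so p_0''(3) = 8. On the right, p_1''(3) = 2c, so c = 4.

4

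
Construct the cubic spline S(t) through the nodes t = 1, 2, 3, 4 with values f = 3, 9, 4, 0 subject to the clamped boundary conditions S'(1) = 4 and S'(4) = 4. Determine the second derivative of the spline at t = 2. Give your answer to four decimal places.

-20.8000

Write m_i for S''(x_i). With h_i = 1, 1, 1 and divided differences Δ_i = 6, -5, -4, the continuity of S' gives the tridiagonal system
  1·m_0 + 4·m_1 + 1·m_2 = 6(Δ_1 - Δ_0) = -66
  1·m_1 + 4·m_2 + 1·m_3 = 6(Δ_2 - Δ_1) = 6
Clamped end conditions give two more equations: 2h_0·m_0 + h_0·m_1 = 6(Δ_0 - S'(1)) = 12 and h_2·m_2 + 2h_2·m_3 = 6(S'(4) - Δ_2) = 48.
Hence m_0 = 82/5, m_1 = -104/5, m_2 = 4/5, m_3 = 118/5.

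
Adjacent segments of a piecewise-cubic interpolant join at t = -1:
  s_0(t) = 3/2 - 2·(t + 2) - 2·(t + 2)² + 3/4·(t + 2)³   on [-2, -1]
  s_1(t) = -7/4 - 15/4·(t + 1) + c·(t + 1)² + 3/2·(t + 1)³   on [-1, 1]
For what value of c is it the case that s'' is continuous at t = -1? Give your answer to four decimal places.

0.2500

s_0''(t) = -4 + 9/2·(t + 2), so s_0''(-1) = 1/2. On the right, s_1''(-1) = 2c, so c = 1/4.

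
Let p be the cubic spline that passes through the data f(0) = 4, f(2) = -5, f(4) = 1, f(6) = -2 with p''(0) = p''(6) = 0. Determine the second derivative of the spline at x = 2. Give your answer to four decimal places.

6.9000

Write M_i for p''(x_i). With h_i = 2, 2, 2 and divided differences Δ_i = -9/2, 3, -3/2, the continuity of p' gives the tridiagonal system
  2·M_0 + 8·M_1 + 2·M_2 = 6(Δ_1 - Δ_0) = 45
  2·M_1 + 8·M_2 + 2·M_3 = 6(Δ_2 - Δ_1) = -27
Natural end conditions: M_0 = M_3 = 0.
Solving: M_0 = 0, M_1 = 69/10, M_2 = -51/10, M_3 = 0.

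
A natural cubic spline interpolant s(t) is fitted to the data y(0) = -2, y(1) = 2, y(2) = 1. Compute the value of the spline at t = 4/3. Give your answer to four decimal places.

2.1296

With M_i denoting the second derivative at x_i, h_i = 1, 1, and Δ_i = (y_(i+1) − y_i)/h_i = 4, -1:
  1·M_0 + 4·M_1 + 1·M_2 = 6(Δ_1 - Δ_0) = -30
Natural end conditions: M_0 = M_2 = 0.
Forward elimination and back-substitution give M_0 = 0, M_1 = -15/2, M_2 = 0.
On [1, 2], s(t) = 2 + 3/2·(t - 1) - 15/4·(t - 1)² + 5/4·(t - 1)³.
With (t - 1) = 1/3: s(4/3) = 115/54.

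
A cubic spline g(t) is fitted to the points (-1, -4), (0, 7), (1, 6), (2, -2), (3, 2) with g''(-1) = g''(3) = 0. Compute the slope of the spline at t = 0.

Let M_i = g''(x_i). Step sizes h_i = 1, 1, 1, 1; slopes of the chords Δ_i = (y_(i+1) - y_i)/h_i = 11, -1, -8, 4.
  1·M_0 + 4·M_1 + 1·M_2 = 6(Δ_1 - Δ_0) = -72
  1·M_1 + 4·M_2 + 1·M_3 = 6(Δ_2 - Δ_1) = -42
  1·M_2 + 4·M_3 + 1·M_4 = 6(Δ_3 - Δ_2) = 72
Natural end conditions: M_0 = M_4 = 0.
Forward elimination and back-substitution give M_0 = 0, M_1 = -15, M_2 = -12, M_3 = 21, M_4 = 0.
On [0, 1], g'(t) = b_1 + 2c_1·t + 3d_1·t² with b_1 = Δ_1 - h_1(2M_1 + M_2)/6 = 6, c_1 = M_1/2 = -15/2, d_1 = (M_2 - M_1)/(6h_1) = 1/2. So g'(0) = 6.

6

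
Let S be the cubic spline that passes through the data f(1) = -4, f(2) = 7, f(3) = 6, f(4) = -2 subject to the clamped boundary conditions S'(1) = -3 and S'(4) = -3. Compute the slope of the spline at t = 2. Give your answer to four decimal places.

10.4000

Let M_i = S''(x_i). Step sizes h_i = 1, 1, 1; slopes of the chords Δ_i = (y_(i+1) - y_i)/h_i = 11, -1, -8.
  1·M_0 + 4·M_1 + 1·M_2 = 6(Δ_1 - Δ_0) = -72
  1·M_1 + 4·M_2 + 1·M_3 = 6(Δ_2 - Δ_1) = -42
Clamped end conditions give two more equations: 2h_0·M_0 + h_0·M_1 = 6(Δ_0 - S'(1)) = 84 and h_2·M_2 + 2h_2·M_3 = 6(S'(4) - Δ_2) = 30.
Hence M_0 = 286/5, M_1 = -152/5, M_2 = -38/5, M_3 = 94/5.
On [2, 3], S'(t) = b_1 + 2c_1·(t - 2) + 3d_1·(t - 2)² with b_1 = Δ_1 - h_1(2M_1 + M_2)/6 = 52/5, c_1 = M_1/2 = -76/5, d_1 = (M_2 - M_1)/(6h_1) = 19/5. So S'(2) = 52/5.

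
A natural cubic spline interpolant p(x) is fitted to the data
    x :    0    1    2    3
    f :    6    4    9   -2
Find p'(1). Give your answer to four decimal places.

3.8667

Let M_i = p''(x_i). Step sizes h_i = 1, 1, 1; slopes of the chords Δ_i = (y_(i+1) - y_i)/h_i = -2, 5, -11.
  1·M_0 + 4·M_1 + 1·M_2 = 6(Δ_1 - Δ_0) = 42
  1·M_1 + 4·M_2 + 1·M_3 = 6(Δ_2 - Δ_1) = -96
Natural end conditions: M_0 = M_3 = 0.
Hence M_0 = 0, M_1 = 88/5, M_2 = -142/5, M_3 = 0.
On [1, 2], p'(x) = b_1 + 2c_1·(x - 1) + 3d_1·(x - 1)² with b_1 = Δ_1 - h_1(2M_1 + M_2)/6 = 58/15, c_1 = M_1/2 = 44/5, d_1 = (M_2 - M_1)/(6h_1) = -23/3. So p'(1) = 58/15.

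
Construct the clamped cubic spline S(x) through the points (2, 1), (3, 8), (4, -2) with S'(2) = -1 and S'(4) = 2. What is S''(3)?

-54

Let m_i = S''(x_i). Step sizes h_i = 1, 1; slopes of the chords Δ_i = (y_(i+1) - y_i)/h_i = 7, -10.
  1·m_0 + 4·m_1 + 1·m_2 = 6(Δ_1 - Δ_0) = -102
Clamped end conditions give two more equations: 2h_0·m_0 + h_0·m_1 = 6(Δ_0 - S'(2)) = 48 and h_1·m_1 + 2h_1·m_2 = 6(S'(4) - Δ_1) = 72.
Solving the tridiagonal system: m_0 = 51, m_1 = -54, m_2 = 63.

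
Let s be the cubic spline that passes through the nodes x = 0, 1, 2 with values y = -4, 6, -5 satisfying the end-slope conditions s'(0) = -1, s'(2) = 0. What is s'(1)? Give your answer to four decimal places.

Let M_i = s''(x_i). Step sizes h_i = 1, 1; slopes of the chords Δ_i = (y_(i+1) - y_i)/h_i = 10, -11.
  1·M_0 + 4·M_1 + 1·M_2 = 6(Δ_1 - Δ_0) = -126
Clamped end conditions give two more equations: 2h_0·M_0 + h_0·M_1 = 6(Δ_0 - s'(0)) = 66 and h_1·M_1 + 2h_1·M_2 = 6(s'(2) - Δ_1) = 66.
Forward elimination and back-substitution give M_0 = 65, M_1 = -64, M_2 = 65.
On [1, 2], s'(x) = b_1 + 2c_1·(x - 1) + 3d_1·(x - 1)² with b_1 = Δ_1 - h_1(2M_1 + M_2)/6 = -1/2, c_1 = M_1/2 = -32, d_1 = (M_2 - M_1)/(6h_1) = 43/2. So s'(1) = -1/2.

-0.5000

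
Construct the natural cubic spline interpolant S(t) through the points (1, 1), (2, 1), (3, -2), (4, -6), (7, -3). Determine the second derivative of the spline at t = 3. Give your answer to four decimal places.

-1.4483

Put m_i = S'' at the i-th knot. Here h = (1, 1, 1, 3) and Δ = (0, -3, -4, 1), so the interior equations h_(i-1)·m_(i-1) + 2(h_(i-1)+h_i)·m_i + h_i·m_(i+1) = 6(Δ_i − Δ_(i-1)) read
  1·m_0 + 4·m_1 + 1·m_2 = 6(Δ_1 - Δ_0) = -18
  1·m_1 + 4·m_2 + 1·m_3 = 6(Δ_2 - Δ_1) = -6
  1·m_2 + 8·m_3 + 3·m_4 = 6(Δ_3 - Δ_2) = 30
Natural end conditions: m_0 = m_4 = 0.
Solving: m_0 = 0, m_1 = -120/29, m_2 = -42/29, m_3 = 114/29, m_4 = 0.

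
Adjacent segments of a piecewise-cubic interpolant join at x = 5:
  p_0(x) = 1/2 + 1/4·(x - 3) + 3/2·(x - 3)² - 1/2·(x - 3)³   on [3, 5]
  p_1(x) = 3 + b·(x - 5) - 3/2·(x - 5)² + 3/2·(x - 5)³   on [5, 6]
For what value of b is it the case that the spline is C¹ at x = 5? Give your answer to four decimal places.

p_0'(x) = 1/4 + 3·(x - 3) - 3/2·(x - 3)², so p_0'(5) = 1/4. On the right, p_1'(5) = b, so b = 1/4.

0.2500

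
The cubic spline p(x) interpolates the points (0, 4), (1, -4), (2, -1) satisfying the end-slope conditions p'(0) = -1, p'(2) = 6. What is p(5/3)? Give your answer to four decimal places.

-3.0370

With M_i denoting the second derivative at x_i, h_i = 1, 1, and Δ_i = (y_(i+1) − y_i)/h_i = -8, 3:
  1·M_0 + 4·M_1 + 1·M_2 = 6(Δ_1 - Δ_0) = 66
Clamped end conditions give two more equations: 2h_0·M_0 + h_0·M_1 = 6(Δ_0 - p'(0)) = -42 and h_1·M_1 + 2h_1·M_2 = 6(p'(2) - Δ_1) = 18.
Forward elimination and back-substitution give M_0 = -34, M_1 = 26, M_2 = -4.
On [1, 2], p(x) = -4 - 5·(x - 1) + 13·(x - 1)² - 5·(x - 1)³.
With (x - 1) = 2/3: p(5/3) = -82/27.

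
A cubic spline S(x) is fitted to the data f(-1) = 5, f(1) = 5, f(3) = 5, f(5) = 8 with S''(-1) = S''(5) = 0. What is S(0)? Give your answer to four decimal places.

Let M_i = S''(x_i). Step sizes h_i = 2, 2, 2; slopes of the chords Δ_i = (y_(i+1) - y_i)/h_i = 0, 0, 3/2.
  2·M_0 + 8·M_1 + 2·M_2 = 6(Δ_1 - Δ_0) = 0
  2·M_1 + 8·M_2 + 2·M_3 = 6(Δ_2 - Δ_1) = 9
Natural end conditions: M_0 = M_3 = 0.
Solving: M_0 = 0, M_1 = -3/10, M_2 = 6/5, M_3 = 0.
On [-1, 1], S(x) = 5 + 1/10·(x + 1) + 0·(x + 1)² - 1/40·(x + 1)³.
With (x + 1) = 1: S(0) = 203/40.

5.0750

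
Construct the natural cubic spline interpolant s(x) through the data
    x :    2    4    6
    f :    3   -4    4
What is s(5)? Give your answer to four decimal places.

With M_i denoting the second derivative at x_i, h_i = 2, 2, and Δ_i = (y_(i+1) − y_i)/h_i = -7/2, 4:
  2·M_0 + 8·M_1 + 2·M_2 = 6(Δ_1 - Δ_0) = 45
Natural end conditions: M_0 = M_2 = 0.
Forward elimination and back-substitution give M_0 = 0, M_1 = 45/8, M_2 = 0.
On [4, 6], s(x) = -4 + 1/4·(x - 4) + 45/16·(x - 4)² - 15/32·(x - 4)³.
With (x - 4) = 1: s(5) = -45/32.

-1.4063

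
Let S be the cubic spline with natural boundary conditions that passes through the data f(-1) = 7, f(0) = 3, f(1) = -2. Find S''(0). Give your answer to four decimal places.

-1.5000

Let M_i = S''(x_i). Step sizes h_i = 1, 1; slopes of the chords Δ_i = (y_(i+1) - y_i)/h_i = -4, -5.
  1·M_0 + 4·M_1 + 1·M_2 = 6(Δ_1 - Δ_0) = -6
Natural end conditions: M_0 = M_2 = 0.
Solving the tridiagonal system: M_0 = 0, M_1 = -3/2, M_2 = 0.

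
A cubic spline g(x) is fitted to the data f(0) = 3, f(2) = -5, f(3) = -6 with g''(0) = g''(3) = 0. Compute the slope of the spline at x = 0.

-5

Let M_i = g''(x_i). Step sizes h_i = 2, 1; slopes of the chords Δ_i = (y_(i+1) - y_i)/h_i = -4, -1.
  2·M_0 + 6·M_1 + 1·M_2 = 6(Δ_1 - Δ_0) = 18
Natural end conditions: M_0 = M_2 = 0.
Solving the tridiagonal system: M_0 = 0, M_1 = 3, M_2 = 0.
On [0, 2], g'(x) = b_0 + 2c_0·x + 3d_0·x² with b_0 = Δ_0 - h_0(2M_0 + M_1)/6 = -5, c_0 = M_0/2 = 0, d_0 = (M_1 - M_0)/(6h_0) = 1/4. So g'(0) = -5.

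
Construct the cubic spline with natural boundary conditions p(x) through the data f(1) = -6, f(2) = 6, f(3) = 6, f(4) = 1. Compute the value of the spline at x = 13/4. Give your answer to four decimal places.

Write M_i for p''(x_i). With h_i = 1, 1, 1 and divided differences Δ_i = 12, 0, -5, the continuity of p' gives the tridiagonal system
  1·M_0 + 4·M_1 + 1·M_2 = 6(Δ_1 - Δ_0) = -72
  1·M_1 + 4·M_2 + 1·M_3 = 6(Δ_2 - Δ_1) = -30
Natural end conditions: M_0 = M_3 = 0.
Solving the tridiagonal system: M_0 = 0, M_1 = -86/5, M_2 = -16/5, M_3 = 0.
On [3, 4], p(x) = 6 - 59/15·(x - 3) - 8/5·(x - 3)² + 8/15·(x - 3)³.
With (x - 3) = 1/4: p(13/4) = 197/40.

4.9250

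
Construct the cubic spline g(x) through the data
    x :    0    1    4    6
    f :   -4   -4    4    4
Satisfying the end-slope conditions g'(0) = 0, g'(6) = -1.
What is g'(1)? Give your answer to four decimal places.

0.7821

Put m_i = g'' at the i-th knot. Here h = (1, 3, 2) and Δ = (0, 8/3, 0), so the interior equations h_(i-1)·m_(i-1) + 2(h_(i-1)+h_i)·m_i + h_i·m_(i+1) = 6(Δ_i − Δ_(i-1)) read
  1·m_0 + 8·m_1 + 3·m_2 = 6(Δ_1 - Δ_0) = 16
  3·m_1 + 10·m_2 + 2·m_3 = 6(Δ_2 - Δ_1) = -16
Clamped end conditions give two more equations: 2h_0·m_0 + h_0·m_1 = 6(Δ_0 - g'(0)) = 0 and h_2·m_2 + 2h_2·m_3 = 6(g'(6) - Δ_2) = -6.
Solving: m_0 = -61/39, m_1 = 122/39, m_2 = -97/39, m_3 = -10/39.
On [1, 4], g'(x) = b_1 + 2c_1·(x - 1) + 3d_1·(x - 1)² with b_1 = Δ_1 - h_1(2m_1 + m_2)/6 = 61/78, c_1 = m_1/2 = 61/39, d_1 = (m_2 - m_1)/(6h_1) = -73/234. So g'(1) = 61/78.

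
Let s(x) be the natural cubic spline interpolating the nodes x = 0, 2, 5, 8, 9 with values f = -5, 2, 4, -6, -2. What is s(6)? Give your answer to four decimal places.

-0.3977

Put M_i = s'' at the i-th knot. Here h = (2, 3, 3, 1) and Δ = (7/2, 2/3, -10/3, 4), so the interior equations h_(i-1)·M_(i-1) + 2(h_(i-1)+h_i)·M_i + h_i·M_(i+1) = 6(Δ_i − Δ_(i-1)) read
  2·M_0 + 10·M_1 + 3·M_2 = 6(Δ_1 - Δ_0) = -17
  3·M_1 + 12·M_2 + 3·M_3 = 6(Δ_2 - Δ_1) = -24
  3·M_2 + 8·M_3 + 1·M_4 = 6(Δ_3 - Δ_2) = 44
Natural end conditions: M_0 = M_4 = 0.
Forward elimination and back-substitution give M_0 = 0, M_1 = -169/266, M_2 = -472/133, M_3 = 1817/266, M_4 = 0.
On [5, 8], s(x) = 4 - 5107/1596·(x - 5) - 236/133·(x - 5)² + 2761/4788·(x - 5)³.
With (x - 5) = 1: s(6) = -68/171.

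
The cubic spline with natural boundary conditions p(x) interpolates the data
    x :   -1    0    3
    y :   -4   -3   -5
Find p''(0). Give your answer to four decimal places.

With M_i denoting the second derivative at x_i, h_i = 1, 3, and Δ_i = (y_(i+1) − y_i)/h_i = 1, -2/3:
  1·M_0 + 8·M_1 + 3·M_2 = 6(Δ_1 - Δ_0) = -10
Natural end conditions: M_0 = M_2 = 0.
Forward elimination and back-substitution give M_0 = 0, M_1 = -5/4, M_2 = 0.

-1.2500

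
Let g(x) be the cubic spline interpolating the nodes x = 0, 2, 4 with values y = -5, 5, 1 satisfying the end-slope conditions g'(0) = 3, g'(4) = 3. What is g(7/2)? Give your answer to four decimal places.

0.8516

Let σ_i = g''(x_i). Step sizes h_i = 2, 2; slopes of the chords Δ_i = (y_(i+1) - y_i)/h_i = 5, -2.
  2·σ_0 + 8·σ_1 + 2·σ_2 = 6(Δ_1 - Δ_0) = -42
Clamped end conditions give two more equations: 2h_0·σ_0 + h_0·σ_1 = 6(Δ_0 - g'(0)) = 12 and h_1·σ_1 + 2h_1·σ_2 = 6(g'(4) - Δ_1) = 30.
Solving the tridiagonal system: σ_0 = 33/4, σ_1 = -21/2, σ_2 = 51/4.
On [2, 4], g(x) = 5 + 3/4·(x - 2) - 21/4·(x - 2)² + 31/16·(x - 2)³.
With (x - 2) = 3/2: g(7/2) = 109/128.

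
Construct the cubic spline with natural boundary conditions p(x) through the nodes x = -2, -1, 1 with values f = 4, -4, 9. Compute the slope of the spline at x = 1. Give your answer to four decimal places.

Put M_i = p'' at the i-th knot. Here h = (1, 2) and Δ = (-8, 13/2), so the interior equations h_(i-1)·M_(i-1) + 2(h_(i-1)+h_i)·M_i + h_i·M_(i+1) = 6(Δ_i − Δ_(i-1)) read
  1·M_0 + 6·M_1 + 2·M_2 = 6(Δ_1 - Δ_0) = 87
Natural end conditions: M_0 = M_2 = 0.
Solving the tridiagonal system: M_0 = 0, M_1 = 29/2, M_2 = 0.
On [-1, 1], p'(x) = b_1 + 2c_1·(x + 1) + 3d_1·(x + 1)² with b_1 = Δ_1 - h_1(2M_1 + M_2)/6 = -19/6, c_1 = M_1/2 = 29/4, d_1 = (M_2 - M_1)/(6h_1) = -29/24. So p'(1) = 34/3.

11.3333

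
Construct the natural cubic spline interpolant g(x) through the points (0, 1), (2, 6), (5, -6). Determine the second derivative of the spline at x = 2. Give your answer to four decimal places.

With M_i denoting the second derivative at x_i, h_i = 2, 3, and Δ_i = (y_(i+1) − y_i)/h_i = 5/2, -4:
  2·M_0 + 10·M_1 + 3·M_2 = 6(Δ_1 - Δ_0) = -39
Natural end conditions: M_0 = M_2 = 0.
Hence M_0 = 0, M_1 = -39/10, M_2 = 0.

-3.9000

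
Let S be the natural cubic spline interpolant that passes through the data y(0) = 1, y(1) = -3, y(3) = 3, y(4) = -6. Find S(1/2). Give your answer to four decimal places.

Let m_i = S''(x_i). Step sizes h_i = 1, 2, 1; slopes of the chords Δ_i = (y_(i+1) - y_i)/h_i = -4, 3, -9.
  1·m_0 + 6·m_1 + 2·m_2 = 6(Δ_1 - Δ_0) = 42
  2·m_1 + 6·m_2 + 1·m_3 = 6(Δ_2 - Δ_1) = -72
Natural end conditions: m_0 = m_3 = 0.
Solving: m_0 = 0, m_1 = 99/8, m_2 = -129/8, m_3 = 0.
On [0, 1], S(t) = 1 - 97/16·t + 0·t² + 33/16·t³.
With t = 1/2: S(1/2) = -227/128.

-1.7734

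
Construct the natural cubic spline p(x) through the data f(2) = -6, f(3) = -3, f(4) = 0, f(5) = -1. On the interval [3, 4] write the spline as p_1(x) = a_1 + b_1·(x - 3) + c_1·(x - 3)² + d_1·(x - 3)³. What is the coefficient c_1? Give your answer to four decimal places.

Write M_i for p''(x_i). With h_i = 1, 1, 1 and divided differences Δ_i = 3, 3, -1, the continuity of p' gives the tridiagonal system
  1·M_0 + 4·M_1 + 1·M_2 = 6(Δ_1 - Δ_0) = 0
  1·M_1 + 4·M_2 + 1·M_3 = 6(Δ_2 - Δ_1) = -24
Natural end conditions: M_0 = M_3 = 0.
Hence M_0 = 0, M_1 = 8/5, M_2 = -32/5, M_3 = 0.
On [3, 4], with p_1(x) = a_1 + b_1·(x - 3) + c_1·(x - 3)² + d_1·(x - 3)³: c_1 = M_1/2 = 4/5, d_1 = (M_2 - M_1)/(6h_1) = -4/3, b_1 = Δ_1 - h_1(2M_1 + M_2)/6 = 53/15.

0.8000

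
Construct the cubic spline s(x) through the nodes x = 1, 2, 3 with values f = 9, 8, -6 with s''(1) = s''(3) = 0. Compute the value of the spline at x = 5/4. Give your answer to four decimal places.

Write σ_i for s''(x_i). With h_i = 1, 1 and divided differences Δ_i = -1, -14, the continuity of s' gives the tridiagonal system
  1·σ_0 + 4·σ_1 + 1·σ_2 = 6(Δ_1 - Δ_0) = -78
Natural end conditions: σ_0 = σ_2 = 0.
Solving the tridiagonal system: σ_0 = 0, σ_1 = -39/2, σ_2 = 0.
On [1, 2], s(x) = 9 + 9/4·(x - 1) + 0·(x - 1)² - 13/4·(x - 1)³.
With (x - 1) = 1/4: s(5/4) = 2435/256.

9.5117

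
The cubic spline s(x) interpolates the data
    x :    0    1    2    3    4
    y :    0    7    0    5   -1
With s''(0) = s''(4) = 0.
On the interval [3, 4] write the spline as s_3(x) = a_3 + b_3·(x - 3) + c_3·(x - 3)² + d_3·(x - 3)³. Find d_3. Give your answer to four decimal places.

Let σ_i = s''(x_i). Step sizes h_i = 1, 1, 1, 1; slopes of the chords Δ_i = (y_(i+1) - y_i)/h_i = 7, -7, 5, -6.
  1·σ_0 + 4·σ_1 + 1·σ_2 = 6(Δ_1 - Δ_0) = -84
  1·σ_1 + 4·σ_2 + 1·σ_3 = 6(Δ_2 - Δ_1) = 72
  1·σ_2 + 4·σ_3 + 1·σ_4 = 6(Δ_3 - Δ_2) = -66
Natural end conditions: σ_0 = σ_4 = 0.
Forward elimination and back-substitution give σ_0 = 0, σ_1 = -807/28, σ_2 = 219/7, σ_3 = -681/28, σ_4 = 0.
On [3, 4], with s_3(x) = a_3 + b_3·(x - 3) + c_3·(x - 3)² + d_3·(x - 3)³: c_3 = σ_3/2 = -681/56, d_3 = (σ_4 - σ_3)/(6h_3) = 227/56, b_3 = Δ_3 - h_3(2σ_3 + σ_4)/6 = 59/28.

4.0536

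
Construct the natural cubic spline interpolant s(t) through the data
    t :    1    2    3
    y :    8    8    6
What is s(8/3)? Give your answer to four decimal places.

6.8148

Let m_i = s''(x_i). Step sizes h_i = 1, 1; slopes of the chords Δ_i = (y_(i+1) - y_i)/h_i = 0, -2.
  1·m_0 + 4·m_1 + 1·m_2 = 6(Δ_1 - Δ_0) = -12
Natural end conditions: m_0 = m_2 = 0.
Solving the tridiagonal system: m_0 = 0, m_1 = -3, m_2 = 0.
On [2, 3], s(t) = 8 - 1·(t - 2) - 3/2·(t - 2)² + 1/2·(t - 2)³.
With (t - 2) = 2/3: s(8/3) = 184/27.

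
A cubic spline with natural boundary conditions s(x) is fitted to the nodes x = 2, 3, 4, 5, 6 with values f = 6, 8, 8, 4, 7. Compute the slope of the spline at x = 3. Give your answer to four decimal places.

1.7500

With M_i denoting the second derivative at x_i, h_i = 1, 1, 1, 1, and Δ_i = (y_(i+1) − y_i)/h_i = 2, 0, -4, 3:
  1·M_0 + 4·M_1 + 1·M_2 = 6(Δ_1 - Δ_0) = -12
  1·M_1 + 4·M_2 + 1·M_3 = 6(Δ_2 - Δ_1) = -24
  1·M_2 + 4·M_3 + 1·M_4 = 6(Δ_3 - Δ_2) = 42
Natural end conditions: M_0 = M_4 = 0.
Solving: M_0 = 0, M_1 = -3/4, M_2 = -9, M_3 = 51/4, M_4 = 0.
On [3, 4], s'(x) = b_1 + 2c_1·(x - 3) + 3d_1·(x - 3)² with b_1 = Δ_1 - h_1(2M_1 + M_2)/6 = 7/4, c_1 = M_1/2 = -3/8, d_1 = (M_2 - M_1)/(6h_1) = -11/8. So s'(3) = 7/4.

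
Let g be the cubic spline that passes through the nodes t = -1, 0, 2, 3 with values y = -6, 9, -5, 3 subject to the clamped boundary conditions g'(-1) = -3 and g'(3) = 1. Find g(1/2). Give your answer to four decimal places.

10.0268

Write M_i for g''(x_i). With h_i = 1, 2, 1 and divided differences Δ_i = 15, -7, 8, the continuity of g' gives the tridiagonal system
  1·M_0 + 6·M_1 + 2·M_2 = 6(Δ_1 - Δ_0) = -132
  2·M_1 + 6·M_2 + 1·M_3 = 6(Δ_2 - Δ_1) = 90
Clamped end conditions give two more equations: 2h_0·M_0 + h_0·M_1 = 6(Δ_0 - g'(-1)) = 108 and h_2·M_2 + 2h_2·M_3 = 6(g'(3) - Δ_2) = -42.
Solving the tridiagonal system: M_0 = 544/7, M_1 = -332/7, M_2 = 262/7, M_3 = -278/7.
On [0, 2], g(t) = 9 + 85/7·t - 166/7·t² + 99/14·t³.
With t = 1/2: g(1/2) = 1123/112.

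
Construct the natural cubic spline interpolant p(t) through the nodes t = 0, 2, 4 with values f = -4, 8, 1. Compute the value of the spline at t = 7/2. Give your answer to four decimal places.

3.8633

Write M_i for p''(x_i). With h_i = 2, 2 and divided differences Δ_i = 6, -7/2, the continuity of p' gives the tridiagonal system
  2·M_0 + 8·M_1 + 2·M_2 = 6(Δ_1 - Δ_0) = -57
Natural end conditions: M_0 = M_2 = 0.
Hence M_0 = 0, M_1 = -57/8, M_2 = 0.
On [2, 4], p(t) = 8 + 5/4·(t - 2) - 57/16·(t - 2)² + 19/32·(t - 2)³.
With (t - 2) = 3/2: p(7/2) = 989/256.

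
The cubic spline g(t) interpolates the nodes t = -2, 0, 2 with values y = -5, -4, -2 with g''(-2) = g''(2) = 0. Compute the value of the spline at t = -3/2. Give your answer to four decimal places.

-4.8086

With M_i denoting the second derivative at x_i, h_i = 2, 2, and Δ_i = (y_(i+1) − y_i)/h_i = 1/2, 1:
  2·M_0 + 8·M_1 + 2·M_2 = 6(Δ_1 - Δ_0) = 3
Natural end conditions: M_0 = M_2 = 0.
Solving the tridiagonal system: M_0 = 0, M_1 = 3/8, M_2 = 0.
On [-2, 0], g(t) = -5 + 3/8·(t + 2) + 0·(t + 2)² + 1/32·(t + 2)³.
With (t + 2) = 1/2: g(-3/2) = -1231/256.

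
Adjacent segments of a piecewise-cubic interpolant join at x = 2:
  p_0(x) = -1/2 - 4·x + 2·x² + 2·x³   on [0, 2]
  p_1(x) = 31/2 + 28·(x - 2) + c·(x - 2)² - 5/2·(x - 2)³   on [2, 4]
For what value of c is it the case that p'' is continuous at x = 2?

14

p_0''(x) = 4 + 12·x, so p_0''(2) = 28. On the right, p_1''(2) = 2c, so c = 14.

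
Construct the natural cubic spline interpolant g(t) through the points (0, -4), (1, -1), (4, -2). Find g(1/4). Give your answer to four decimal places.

-3.1523

Put M_i = g'' at the i-th knot. Here h = (1, 3) and Δ = (3, -1/3), so the interior equations h_(i-1)·M_(i-1) + 2(h_(i-1)+h_i)·M_i + h_i·M_(i+1) = 6(Δ_i − Δ_(i-1)) read
  1·M_0 + 8·M_1 + 3·M_2 = 6(Δ_1 - Δ_0) = -20
Natural end conditions: M_0 = M_2 = 0.
Solving the tridiagonal system: M_0 = 0, M_1 = -5/2, M_2 = 0.
On [0, 1], g(t) = -4 + 41/12·t + 0·t² - 5/12·t³.
With t = 1/4: g(1/4) = -807/256.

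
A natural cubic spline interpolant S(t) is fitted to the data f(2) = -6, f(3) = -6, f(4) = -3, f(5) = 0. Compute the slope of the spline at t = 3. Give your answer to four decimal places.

Let σ_i = S''(x_i). Step sizes h_i = 1, 1, 1; slopes of the chords Δ_i = (y_(i+1) - y_i)/h_i = 0, 3, 3.
  1·σ_0 + 4·σ_1 + 1·σ_2 = 6(Δ_1 - Δ_0) = 18
  1·σ_1 + 4·σ_2 + 1·σ_3 = 6(Δ_2 - Δ_1) = 0
Natural end conditions: σ_0 = σ_3 = 0.
Forward elimination and back-substitution give σ_0 = 0, σ_1 = 24/5, σ_2 = -6/5, σ_3 = 0.
On [3, 4], S'(t) = b_1 + 2c_1·(t - 3) + 3d_1·(t - 3)² with b_1 = Δ_1 - h_1(2σ_1 + σ_2)/6 = 8/5, c_1 = σ_1/2 = 12/5, d_1 = (σ_2 - σ_1)/(6h_1) = -1. So S'(3) = 8/5.

1.6000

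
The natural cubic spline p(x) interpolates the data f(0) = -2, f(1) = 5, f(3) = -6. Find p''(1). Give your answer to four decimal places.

Let σ_i = p''(x_i). Step sizes h_i = 1, 2; slopes of the chords Δ_i = (y_(i+1) - y_i)/h_i = 7, -11/2.
  1·σ_0 + 6·σ_1 + 2·σ_2 = 6(Δ_1 - Δ_0) = -75
Natural end conditions: σ_0 = σ_2 = 0.
Hence σ_0 = 0, σ_1 = -25/2, σ_2 = 0.

-12.5000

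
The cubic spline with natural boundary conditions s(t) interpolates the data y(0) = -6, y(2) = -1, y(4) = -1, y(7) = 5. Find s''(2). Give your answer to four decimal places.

-2.2895

Let M_i = s''(x_i). Step sizes h_i = 2, 2, 3; slopes of the chords Δ_i = (y_(i+1) - y_i)/h_i = 5/2, 0, 2.
  2·M_0 + 8·M_1 + 2·M_2 = 6(Δ_1 - Δ_0) = -15
  2·M_1 + 10·M_2 + 3·M_3 = 6(Δ_2 - Δ_1) = 12
Natural end conditions: M_0 = M_3 = 0.
Solving the tridiagonal system: M_0 = 0, M_1 = -87/38, M_2 = 63/38, M_3 = 0.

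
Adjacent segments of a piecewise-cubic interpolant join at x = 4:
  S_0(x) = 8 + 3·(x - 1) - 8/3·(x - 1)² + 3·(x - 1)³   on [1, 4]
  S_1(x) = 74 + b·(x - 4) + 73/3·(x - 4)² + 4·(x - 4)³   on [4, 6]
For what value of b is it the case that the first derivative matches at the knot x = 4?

68

S_0'(x) = 3 - 16/3·(x - 1) + 9·(x - 1)², so S_0'(4) = 68. On the right, S_1'(4) = b, so b = 68.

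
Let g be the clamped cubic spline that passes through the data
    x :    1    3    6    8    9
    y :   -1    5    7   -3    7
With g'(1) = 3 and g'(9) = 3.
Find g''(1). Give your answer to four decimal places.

-0.6264

Write σ_i for g''(x_i). With h_i = 2, 3, 2, 1 and divided differences Δ_i = 3, 2/3, -5, 10, the continuity of g' gives the tridiagonal system
  2·σ_0 + 10·σ_1 + 3·σ_2 = 6(Δ_1 - Δ_0) = -14
  3·σ_1 + 10·σ_2 + 2·σ_3 = 6(Δ_2 - Δ_1) = -34
  2·σ_2 + 6·σ_3 + 1·σ_4 = 6(Δ_3 - Δ_2) = 90
Clamped end conditions give two more equations: 2h_0·σ_0 + h_0·σ_1 = 6(Δ_0 - g'(1)) = 0 and h_3·σ_3 + 2h_3·σ_4 = 6(g'(9) - Δ_3) = -42.
Forward elimination and back-substitution give σ_0 = -57/91, σ_1 = 114/91, σ_2 = -2300/273, σ_3 = 6346/273, σ_4 = -8906/273.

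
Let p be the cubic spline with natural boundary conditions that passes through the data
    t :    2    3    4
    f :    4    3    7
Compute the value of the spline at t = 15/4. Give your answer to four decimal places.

Put M_i = p'' at the i-th knot. Here h = (1, 1) and Δ = (-1, 4), so the interior equations h_(i-1)·M_(i-1) + 2(h_(i-1)+h_i)·M_i + h_i·M_(i+1) = 6(Δ_i − Δ_(i-1)) read
  1·M_0 + 4·M_1 + 1·M_2 = 6(Δ_1 - Δ_0) = 30
Natural end conditions: M_0 = M_2 = 0.
Hence M_0 = 0, M_1 = 15/2, M_2 = 0.
On [3, 4], p(t) = 3 + 3/2·(t - 3) + 15/4·(t - 3)² - 5/4·(t - 3)³.
With (t - 3) = 3/4: p(15/4) = 1461/256.

5.7070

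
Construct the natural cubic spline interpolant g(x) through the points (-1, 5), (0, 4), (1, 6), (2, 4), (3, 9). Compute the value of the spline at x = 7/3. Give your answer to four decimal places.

4.8466

With m_i denoting the second derivative at x_i, h_i = 1, 1, 1, 1, and Δ_i = (y_(i+1) − y_i)/h_i = -1, 2, -2, 5:
  1·m_0 + 4·m_1 + 1·m_2 = 6(Δ_1 - Δ_0) = 18
  1·m_1 + 4·m_2 + 1·m_3 = 6(Δ_2 - Δ_1) = -24
  1·m_2 + 4·m_3 + 1·m_4 = 6(Δ_3 - Δ_2) = 42
Natural end conditions: m_0 = m_4 = 0.
Forward elimination and back-substitution give m_0 = 0, m_1 = 51/7, m_2 = -78/7, m_3 = 93/7, m_4 = 0.
On [2, 3], g(x) = 4 + 4/7·(x - 2) + 93/14·(x - 2)² - 31/14·(x - 2)³.
With (x - 2) = 1/3: g(7/3) = 916/189.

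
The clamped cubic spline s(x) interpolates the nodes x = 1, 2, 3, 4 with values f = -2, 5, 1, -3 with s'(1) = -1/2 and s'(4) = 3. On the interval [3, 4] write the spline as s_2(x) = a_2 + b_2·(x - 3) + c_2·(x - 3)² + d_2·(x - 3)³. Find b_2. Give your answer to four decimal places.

-7.8333

Write M_i for s''(x_i). With h_i = 1, 1, 1 and divided differences Δ_i = 7, -4, -4, the continuity of s' gives the tridiagonal system
  1·M_0 + 4·M_1 + 1·M_2 = 6(Δ_1 - Δ_0) = -66
  1·M_1 + 4·M_2 + 1·M_3 = 6(Δ_2 - Δ_1) = 0
Clamped end conditions give two more equations: 2h_0·M_0 + h_0·M_1 = 6(Δ_0 - s'(1)) = 45 and h_2·M_2 + 2h_2·M_3 = 6(s'(4) - Δ_2) = 42.
Solving: M_0 = 106/3, M_1 = -77/3, M_2 = 4/3, M_3 = 61/3.
On [3, 4], with s_2(x) = a_2 + b_2·(x - 3) + c_2·(x - 3)² + d_2·(x - 3)³: c_2 = M_2/2 = 2/3, d_2 = (M_3 - M_2)/(6h_2) = 19/6, b_2 = Δ_2 - h_2(2M_2 + M_3)/6 = -47/6.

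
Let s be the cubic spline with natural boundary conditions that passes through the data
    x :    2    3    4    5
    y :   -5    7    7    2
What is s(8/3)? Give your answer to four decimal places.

4.0617

Let M_i = s''(x_i). Step sizes h_i = 1, 1, 1; slopes of the chords Δ_i = (y_(i+1) - y_i)/h_i = 12, 0, -5.
  1·M_0 + 4·M_1 + 1·M_2 = 6(Δ_1 - Δ_0) = -72
  1·M_1 + 4·M_2 + 1·M_3 = 6(Δ_2 - Δ_1) = -30
Natural end conditions: M_0 = M_3 = 0.
Solving: M_0 = 0, M_1 = -86/5, M_2 = -16/5, M_3 = 0.
On [2, 3], s(x) = -5 + 223/15·(x - 2) + 0·(x - 2)² - 43/15·(x - 2)³.
With (x - 2) = 2/3: s(8/3) = 329/81.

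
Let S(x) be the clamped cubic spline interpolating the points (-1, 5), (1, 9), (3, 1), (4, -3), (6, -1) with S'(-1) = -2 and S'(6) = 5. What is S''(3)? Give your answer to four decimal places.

Let σ_i = S''(x_i). Step sizes h_i = 2, 2, 1, 2; slopes of the chords Δ_i = (y_(i+1) - y_i)/h_i = 2, -4, -4, 1.
  2·σ_0 + 8·σ_1 + 2·σ_2 = 6(Δ_1 - Δ_0) = -36
  2·σ_1 + 6·σ_2 + 1·σ_3 = 6(Δ_2 - Δ_1) = 0
  1·σ_2 + 6·σ_3 + 2·σ_4 = 6(Δ_3 - Δ_2) = 30
Clamped end conditions give two more equations: 2h_0·σ_0 + h_0·σ_1 = 6(Δ_0 - S'(-1)) = 24 and h_3·σ_3 + 2h_3·σ_4 = 6(S'(6) - Δ_3) = 24.
Solving: σ_0 = 592/61, σ_1 = -452/61, σ_2 = 118/61, σ_3 = 196/61, σ_4 = 268/61.

1.9344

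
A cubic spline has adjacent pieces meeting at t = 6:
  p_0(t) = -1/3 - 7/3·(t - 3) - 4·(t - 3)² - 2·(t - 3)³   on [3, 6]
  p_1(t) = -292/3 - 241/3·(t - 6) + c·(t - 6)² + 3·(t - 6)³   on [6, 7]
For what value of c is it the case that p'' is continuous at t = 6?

p_0''(t) = -8 - 12·(t - 3), so p_0''(6) = -44. On the right, p_1''(6) = 2c, so c = -22.

-22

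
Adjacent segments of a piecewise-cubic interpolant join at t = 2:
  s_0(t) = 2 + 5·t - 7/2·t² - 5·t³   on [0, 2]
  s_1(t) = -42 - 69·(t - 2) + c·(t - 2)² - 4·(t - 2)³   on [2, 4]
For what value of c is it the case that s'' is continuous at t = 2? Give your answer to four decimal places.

s_0''(t) = -7 - 30·t, so s_0''(2) = -67. On the right, s_1''(2) = 2c, so c = -67/2.

-33.5000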